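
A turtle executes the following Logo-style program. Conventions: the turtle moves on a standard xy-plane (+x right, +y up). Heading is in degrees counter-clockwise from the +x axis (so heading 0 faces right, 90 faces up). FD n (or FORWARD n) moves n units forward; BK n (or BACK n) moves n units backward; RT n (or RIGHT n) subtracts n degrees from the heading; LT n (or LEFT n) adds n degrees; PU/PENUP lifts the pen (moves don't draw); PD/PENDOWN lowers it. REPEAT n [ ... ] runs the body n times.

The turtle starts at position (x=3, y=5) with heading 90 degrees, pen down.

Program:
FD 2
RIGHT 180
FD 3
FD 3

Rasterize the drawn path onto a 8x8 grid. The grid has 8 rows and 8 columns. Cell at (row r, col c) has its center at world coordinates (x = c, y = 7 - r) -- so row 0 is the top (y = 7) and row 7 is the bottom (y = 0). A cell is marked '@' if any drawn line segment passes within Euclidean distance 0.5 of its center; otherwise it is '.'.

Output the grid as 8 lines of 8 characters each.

Answer: ...@....
...@....
...@....
...@....
...@....
...@....
...@....
........

Derivation:
Segment 0: (3,5) -> (3,7)
Segment 1: (3,7) -> (3,4)
Segment 2: (3,4) -> (3,1)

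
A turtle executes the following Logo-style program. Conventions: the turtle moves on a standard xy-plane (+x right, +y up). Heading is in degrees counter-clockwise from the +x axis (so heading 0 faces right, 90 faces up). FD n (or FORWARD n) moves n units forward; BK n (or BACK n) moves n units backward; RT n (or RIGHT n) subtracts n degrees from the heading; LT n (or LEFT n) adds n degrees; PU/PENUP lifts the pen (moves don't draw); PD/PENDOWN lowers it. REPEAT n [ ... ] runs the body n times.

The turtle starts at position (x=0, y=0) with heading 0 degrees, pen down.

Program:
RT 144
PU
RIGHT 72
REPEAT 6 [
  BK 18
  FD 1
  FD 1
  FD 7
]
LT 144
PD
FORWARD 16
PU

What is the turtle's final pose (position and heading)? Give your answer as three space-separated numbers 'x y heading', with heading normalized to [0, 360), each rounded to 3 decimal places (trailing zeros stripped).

Answer: 48.631 -46.957 288

Derivation:
Executing turtle program step by step:
Start: pos=(0,0), heading=0, pen down
RT 144: heading 0 -> 216
PU: pen up
RT 72: heading 216 -> 144
REPEAT 6 [
  -- iteration 1/6 --
  BK 18: (0,0) -> (14.562,-10.58) [heading=144, move]
  FD 1: (14.562,-10.58) -> (13.753,-9.992) [heading=144, move]
  FD 1: (13.753,-9.992) -> (12.944,-9.405) [heading=144, move]
  FD 7: (12.944,-9.405) -> (7.281,-5.29) [heading=144, move]
  -- iteration 2/6 --
  BK 18: (7.281,-5.29) -> (21.843,-15.87) [heading=144, move]
  FD 1: (21.843,-15.87) -> (21.034,-15.282) [heading=144, move]
  FD 1: (21.034,-15.282) -> (20.225,-14.695) [heading=144, move]
  FD 7: (20.225,-14.695) -> (14.562,-10.58) [heading=144, move]
  -- iteration 3/6 --
  BK 18: (14.562,-10.58) -> (29.125,-21.16) [heading=144, move]
  FD 1: (29.125,-21.16) -> (28.316,-20.572) [heading=144, move]
  FD 1: (28.316,-20.572) -> (27.507,-19.985) [heading=144, move]
  FD 7: (27.507,-19.985) -> (21.843,-15.87) [heading=144, move]
  -- iteration 4/6 --
  BK 18: (21.843,-15.87) -> (36.406,-26.45) [heading=144, move]
  FD 1: (36.406,-26.45) -> (35.597,-25.863) [heading=144, move]
  FD 1: (35.597,-25.863) -> (34.788,-25.275) [heading=144, move]
  FD 7: (34.788,-25.275) -> (29.125,-21.16) [heading=144, move]
  -- iteration 5/6 --
  BK 18: (29.125,-21.16) -> (43.687,-31.74) [heading=144, move]
  FD 1: (43.687,-31.74) -> (42.878,-31.153) [heading=144, move]
  FD 1: (42.878,-31.153) -> (42.069,-30.565) [heading=144, move]
  FD 7: (42.069,-30.565) -> (36.406,-26.45) [heading=144, move]
  -- iteration 6/6 --
  BK 18: (36.406,-26.45) -> (50.968,-37.03) [heading=144, move]
  FD 1: (50.968,-37.03) -> (50.159,-36.443) [heading=144, move]
  FD 1: (50.159,-36.443) -> (49.35,-35.855) [heading=144, move]
  FD 7: (49.35,-35.855) -> (43.687,-31.74) [heading=144, move]
]
LT 144: heading 144 -> 288
PD: pen down
FD 16: (43.687,-31.74) -> (48.631,-46.957) [heading=288, draw]
PU: pen up
Final: pos=(48.631,-46.957), heading=288, 1 segment(s) drawn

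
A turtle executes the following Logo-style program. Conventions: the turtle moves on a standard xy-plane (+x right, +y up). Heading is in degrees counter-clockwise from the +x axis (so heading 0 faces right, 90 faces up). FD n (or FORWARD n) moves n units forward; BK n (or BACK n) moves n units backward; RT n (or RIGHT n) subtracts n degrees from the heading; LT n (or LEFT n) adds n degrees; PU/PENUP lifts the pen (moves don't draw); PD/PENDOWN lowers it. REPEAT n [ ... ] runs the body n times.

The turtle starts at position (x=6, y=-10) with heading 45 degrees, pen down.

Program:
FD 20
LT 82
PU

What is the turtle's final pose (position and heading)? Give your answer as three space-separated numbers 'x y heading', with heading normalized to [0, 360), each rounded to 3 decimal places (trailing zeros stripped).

Executing turtle program step by step:
Start: pos=(6,-10), heading=45, pen down
FD 20: (6,-10) -> (20.142,4.142) [heading=45, draw]
LT 82: heading 45 -> 127
PU: pen up
Final: pos=(20.142,4.142), heading=127, 1 segment(s) drawn

Answer: 20.142 4.142 127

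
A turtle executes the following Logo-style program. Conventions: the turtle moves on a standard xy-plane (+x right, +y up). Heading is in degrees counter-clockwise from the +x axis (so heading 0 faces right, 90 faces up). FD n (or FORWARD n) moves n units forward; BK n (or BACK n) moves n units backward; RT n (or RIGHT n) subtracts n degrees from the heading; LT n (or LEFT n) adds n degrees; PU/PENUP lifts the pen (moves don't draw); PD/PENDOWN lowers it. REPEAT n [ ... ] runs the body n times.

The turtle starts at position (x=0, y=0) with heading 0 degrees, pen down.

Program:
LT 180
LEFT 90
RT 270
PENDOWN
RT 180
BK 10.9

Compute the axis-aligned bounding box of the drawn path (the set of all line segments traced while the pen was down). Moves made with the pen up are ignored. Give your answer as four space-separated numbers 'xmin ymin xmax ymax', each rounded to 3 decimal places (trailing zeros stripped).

Executing turtle program step by step:
Start: pos=(0,0), heading=0, pen down
LT 180: heading 0 -> 180
LT 90: heading 180 -> 270
RT 270: heading 270 -> 0
PD: pen down
RT 180: heading 0 -> 180
BK 10.9: (0,0) -> (10.9,0) [heading=180, draw]
Final: pos=(10.9,0), heading=180, 1 segment(s) drawn

Segment endpoints: x in {0, 10.9}, y in {0, 0}
xmin=0, ymin=0, xmax=10.9, ymax=0

Answer: 0 0 10.9 0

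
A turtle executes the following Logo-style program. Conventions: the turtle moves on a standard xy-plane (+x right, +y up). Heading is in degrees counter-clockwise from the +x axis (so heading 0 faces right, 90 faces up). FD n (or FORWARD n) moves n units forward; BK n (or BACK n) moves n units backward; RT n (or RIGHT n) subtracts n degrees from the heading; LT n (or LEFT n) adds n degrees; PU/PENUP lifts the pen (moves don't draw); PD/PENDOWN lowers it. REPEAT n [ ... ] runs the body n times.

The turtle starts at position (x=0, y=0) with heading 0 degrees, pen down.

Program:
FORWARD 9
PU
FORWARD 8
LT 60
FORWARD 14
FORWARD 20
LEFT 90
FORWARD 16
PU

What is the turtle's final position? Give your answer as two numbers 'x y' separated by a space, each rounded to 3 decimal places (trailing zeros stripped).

Executing turtle program step by step:
Start: pos=(0,0), heading=0, pen down
FD 9: (0,0) -> (9,0) [heading=0, draw]
PU: pen up
FD 8: (9,0) -> (17,0) [heading=0, move]
LT 60: heading 0 -> 60
FD 14: (17,0) -> (24,12.124) [heading=60, move]
FD 20: (24,12.124) -> (34,29.445) [heading=60, move]
LT 90: heading 60 -> 150
FD 16: (34,29.445) -> (20.144,37.445) [heading=150, move]
PU: pen up
Final: pos=(20.144,37.445), heading=150, 1 segment(s) drawn

Answer: 20.144 37.445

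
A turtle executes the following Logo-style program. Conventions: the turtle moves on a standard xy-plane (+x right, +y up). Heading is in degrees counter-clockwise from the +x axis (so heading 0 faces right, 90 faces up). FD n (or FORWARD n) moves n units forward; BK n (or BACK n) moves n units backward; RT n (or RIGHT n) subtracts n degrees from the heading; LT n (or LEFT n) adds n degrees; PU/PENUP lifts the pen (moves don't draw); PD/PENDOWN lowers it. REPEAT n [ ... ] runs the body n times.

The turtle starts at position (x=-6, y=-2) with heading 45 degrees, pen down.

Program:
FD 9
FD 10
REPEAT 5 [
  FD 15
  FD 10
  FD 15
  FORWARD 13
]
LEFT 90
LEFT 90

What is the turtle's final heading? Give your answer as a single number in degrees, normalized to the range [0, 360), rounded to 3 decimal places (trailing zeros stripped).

Executing turtle program step by step:
Start: pos=(-6,-2), heading=45, pen down
FD 9: (-6,-2) -> (0.364,4.364) [heading=45, draw]
FD 10: (0.364,4.364) -> (7.435,11.435) [heading=45, draw]
REPEAT 5 [
  -- iteration 1/5 --
  FD 15: (7.435,11.435) -> (18.042,22.042) [heading=45, draw]
  FD 10: (18.042,22.042) -> (25.113,29.113) [heading=45, draw]
  FD 15: (25.113,29.113) -> (35.719,39.719) [heading=45, draw]
  FD 13: (35.719,39.719) -> (44.912,48.912) [heading=45, draw]
  -- iteration 2/5 --
  FD 15: (44.912,48.912) -> (55.518,59.518) [heading=45, draw]
  FD 10: (55.518,59.518) -> (62.589,66.589) [heading=45, draw]
  FD 15: (62.589,66.589) -> (73.196,77.196) [heading=45, draw]
  FD 13: (73.196,77.196) -> (82.388,86.388) [heading=45, draw]
  -- iteration 3/5 --
  FD 15: (82.388,86.388) -> (92.995,96.995) [heading=45, draw]
  FD 10: (92.995,96.995) -> (100.066,104.066) [heading=45, draw]
  FD 15: (100.066,104.066) -> (110.673,114.673) [heading=45, draw]
  FD 13: (110.673,114.673) -> (119.865,123.865) [heading=45, draw]
  -- iteration 4/5 --
  FD 15: (119.865,123.865) -> (130.472,134.472) [heading=45, draw]
  FD 10: (130.472,134.472) -> (137.543,141.543) [heading=45, draw]
  FD 15: (137.543,141.543) -> (148.149,152.149) [heading=45, draw]
  FD 13: (148.149,152.149) -> (157.342,161.342) [heading=45, draw]
  -- iteration 5/5 --
  FD 15: (157.342,161.342) -> (167.948,171.948) [heading=45, draw]
  FD 10: (167.948,171.948) -> (175.019,179.019) [heading=45, draw]
  FD 15: (175.019,179.019) -> (185.626,189.626) [heading=45, draw]
  FD 13: (185.626,189.626) -> (194.818,198.818) [heading=45, draw]
]
LT 90: heading 45 -> 135
LT 90: heading 135 -> 225
Final: pos=(194.818,198.818), heading=225, 22 segment(s) drawn

Answer: 225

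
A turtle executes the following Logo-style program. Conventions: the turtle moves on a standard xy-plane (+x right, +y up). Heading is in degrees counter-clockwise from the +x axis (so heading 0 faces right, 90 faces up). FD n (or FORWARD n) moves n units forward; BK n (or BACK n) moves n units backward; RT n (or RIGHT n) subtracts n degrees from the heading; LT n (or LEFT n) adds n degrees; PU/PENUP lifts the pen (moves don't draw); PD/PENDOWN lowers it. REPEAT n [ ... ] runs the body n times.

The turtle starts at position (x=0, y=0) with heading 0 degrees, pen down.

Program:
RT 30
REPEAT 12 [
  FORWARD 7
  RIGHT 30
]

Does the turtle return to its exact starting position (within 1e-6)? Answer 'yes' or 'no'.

Answer: yes

Derivation:
Executing turtle program step by step:
Start: pos=(0,0), heading=0, pen down
RT 30: heading 0 -> 330
REPEAT 12 [
  -- iteration 1/12 --
  FD 7: (0,0) -> (6.062,-3.5) [heading=330, draw]
  RT 30: heading 330 -> 300
  -- iteration 2/12 --
  FD 7: (6.062,-3.5) -> (9.562,-9.562) [heading=300, draw]
  RT 30: heading 300 -> 270
  -- iteration 3/12 --
  FD 7: (9.562,-9.562) -> (9.562,-16.562) [heading=270, draw]
  RT 30: heading 270 -> 240
  -- iteration 4/12 --
  FD 7: (9.562,-16.562) -> (6.062,-22.624) [heading=240, draw]
  RT 30: heading 240 -> 210
  -- iteration 5/12 --
  FD 7: (6.062,-22.624) -> (0,-26.124) [heading=210, draw]
  RT 30: heading 210 -> 180
  -- iteration 6/12 --
  FD 7: (0,-26.124) -> (-7,-26.124) [heading=180, draw]
  RT 30: heading 180 -> 150
  -- iteration 7/12 --
  FD 7: (-7,-26.124) -> (-13.062,-22.624) [heading=150, draw]
  RT 30: heading 150 -> 120
  -- iteration 8/12 --
  FD 7: (-13.062,-22.624) -> (-16.562,-16.562) [heading=120, draw]
  RT 30: heading 120 -> 90
  -- iteration 9/12 --
  FD 7: (-16.562,-16.562) -> (-16.562,-9.562) [heading=90, draw]
  RT 30: heading 90 -> 60
  -- iteration 10/12 --
  FD 7: (-16.562,-9.562) -> (-13.062,-3.5) [heading=60, draw]
  RT 30: heading 60 -> 30
  -- iteration 11/12 --
  FD 7: (-13.062,-3.5) -> (-7,0) [heading=30, draw]
  RT 30: heading 30 -> 0
  -- iteration 12/12 --
  FD 7: (-7,0) -> (0,0) [heading=0, draw]
  RT 30: heading 0 -> 330
]
Final: pos=(0,0), heading=330, 12 segment(s) drawn

Start position: (0, 0)
Final position: (0, 0)
Distance = 0; < 1e-6 -> CLOSED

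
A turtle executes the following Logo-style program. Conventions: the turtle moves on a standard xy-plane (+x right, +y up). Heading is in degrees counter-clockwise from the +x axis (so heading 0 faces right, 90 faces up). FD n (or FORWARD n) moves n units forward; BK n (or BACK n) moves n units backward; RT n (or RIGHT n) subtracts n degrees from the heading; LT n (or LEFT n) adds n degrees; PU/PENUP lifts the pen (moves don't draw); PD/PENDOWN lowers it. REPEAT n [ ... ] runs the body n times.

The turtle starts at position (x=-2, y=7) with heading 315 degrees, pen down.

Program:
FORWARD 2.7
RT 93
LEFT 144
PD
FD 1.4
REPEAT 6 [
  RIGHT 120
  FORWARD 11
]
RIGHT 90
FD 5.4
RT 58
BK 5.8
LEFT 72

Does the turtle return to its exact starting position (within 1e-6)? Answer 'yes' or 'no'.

Answer: no

Derivation:
Executing turtle program step by step:
Start: pos=(-2,7), heading=315, pen down
FD 2.7: (-2,7) -> (-0.091,5.091) [heading=315, draw]
RT 93: heading 315 -> 222
LT 144: heading 222 -> 6
PD: pen down
FD 1.4: (-0.091,5.091) -> (1.302,5.237) [heading=6, draw]
REPEAT 6 [
  -- iteration 1/6 --
  RT 120: heading 6 -> 246
  FD 11: (1.302,5.237) -> (-3.173,-4.812) [heading=246, draw]
  -- iteration 2/6 --
  RT 120: heading 246 -> 126
  FD 11: (-3.173,-4.812) -> (-9.638,4.087) [heading=126, draw]
  -- iteration 3/6 --
  RT 120: heading 126 -> 6
  FD 11: (-9.638,4.087) -> (1.302,5.237) [heading=6, draw]
  -- iteration 4/6 --
  RT 120: heading 6 -> 246
  FD 11: (1.302,5.237) -> (-3.173,-4.812) [heading=246, draw]
  -- iteration 5/6 --
  RT 120: heading 246 -> 126
  FD 11: (-3.173,-4.812) -> (-9.638,4.087) [heading=126, draw]
  -- iteration 6/6 --
  RT 120: heading 126 -> 6
  FD 11: (-9.638,4.087) -> (1.302,5.237) [heading=6, draw]
]
RT 90: heading 6 -> 276
FD 5.4: (1.302,5.237) -> (1.866,-0.133) [heading=276, draw]
RT 58: heading 276 -> 218
BK 5.8: (1.866,-0.133) -> (6.436,3.438) [heading=218, draw]
LT 72: heading 218 -> 290
Final: pos=(6.436,3.438), heading=290, 10 segment(s) drawn

Start position: (-2, 7)
Final position: (6.436, 3.438)
Distance = 9.158; >= 1e-6 -> NOT closed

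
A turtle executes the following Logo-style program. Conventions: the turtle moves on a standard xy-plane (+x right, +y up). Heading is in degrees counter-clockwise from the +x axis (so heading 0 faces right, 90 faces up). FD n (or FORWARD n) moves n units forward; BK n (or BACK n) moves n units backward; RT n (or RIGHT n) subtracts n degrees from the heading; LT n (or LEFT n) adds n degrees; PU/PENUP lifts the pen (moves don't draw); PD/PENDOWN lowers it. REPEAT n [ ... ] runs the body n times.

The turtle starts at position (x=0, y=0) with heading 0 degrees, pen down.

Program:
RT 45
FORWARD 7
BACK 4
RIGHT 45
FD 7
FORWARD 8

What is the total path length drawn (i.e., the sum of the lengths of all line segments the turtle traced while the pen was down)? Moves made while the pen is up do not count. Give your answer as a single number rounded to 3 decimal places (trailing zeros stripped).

Answer: 26

Derivation:
Executing turtle program step by step:
Start: pos=(0,0), heading=0, pen down
RT 45: heading 0 -> 315
FD 7: (0,0) -> (4.95,-4.95) [heading=315, draw]
BK 4: (4.95,-4.95) -> (2.121,-2.121) [heading=315, draw]
RT 45: heading 315 -> 270
FD 7: (2.121,-2.121) -> (2.121,-9.121) [heading=270, draw]
FD 8: (2.121,-9.121) -> (2.121,-17.121) [heading=270, draw]
Final: pos=(2.121,-17.121), heading=270, 4 segment(s) drawn

Segment lengths:
  seg 1: (0,0) -> (4.95,-4.95), length = 7
  seg 2: (4.95,-4.95) -> (2.121,-2.121), length = 4
  seg 3: (2.121,-2.121) -> (2.121,-9.121), length = 7
  seg 4: (2.121,-9.121) -> (2.121,-17.121), length = 8
Total = 26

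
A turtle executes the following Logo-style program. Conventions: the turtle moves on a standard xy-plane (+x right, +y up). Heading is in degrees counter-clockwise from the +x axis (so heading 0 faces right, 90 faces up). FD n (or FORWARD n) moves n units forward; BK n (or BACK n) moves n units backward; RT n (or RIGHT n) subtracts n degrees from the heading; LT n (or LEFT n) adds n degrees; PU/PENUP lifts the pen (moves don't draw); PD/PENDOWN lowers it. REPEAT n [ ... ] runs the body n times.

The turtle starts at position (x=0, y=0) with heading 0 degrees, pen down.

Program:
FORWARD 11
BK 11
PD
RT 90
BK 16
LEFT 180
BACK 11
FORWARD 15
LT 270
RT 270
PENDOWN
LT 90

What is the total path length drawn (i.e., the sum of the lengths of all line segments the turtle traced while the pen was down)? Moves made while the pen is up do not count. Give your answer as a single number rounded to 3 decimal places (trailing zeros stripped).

Answer: 64

Derivation:
Executing turtle program step by step:
Start: pos=(0,0), heading=0, pen down
FD 11: (0,0) -> (11,0) [heading=0, draw]
BK 11: (11,0) -> (0,0) [heading=0, draw]
PD: pen down
RT 90: heading 0 -> 270
BK 16: (0,0) -> (0,16) [heading=270, draw]
LT 180: heading 270 -> 90
BK 11: (0,16) -> (0,5) [heading=90, draw]
FD 15: (0,5) -> (0,20) [heading=90, draw]
LT 270: heading 90 -> 0
RT 270: heading 0 -> 90
PD: pen down
LT 90: heading 90 -> 180
Final: pos=(0,20), heading=180, 5 segment(s) drawn

Segment lengths:
  seg 1: (0,0) -> (11,0), length = 11
  seg 2: (11,0) -> (0,0), length = 11
  seg 3: (0,0) -> (0,16), length = 16
  seg 4: (0,16) -> (0,5), length = 11
  seg 5: (0,5) -> (0,20), length = 15
Total = 64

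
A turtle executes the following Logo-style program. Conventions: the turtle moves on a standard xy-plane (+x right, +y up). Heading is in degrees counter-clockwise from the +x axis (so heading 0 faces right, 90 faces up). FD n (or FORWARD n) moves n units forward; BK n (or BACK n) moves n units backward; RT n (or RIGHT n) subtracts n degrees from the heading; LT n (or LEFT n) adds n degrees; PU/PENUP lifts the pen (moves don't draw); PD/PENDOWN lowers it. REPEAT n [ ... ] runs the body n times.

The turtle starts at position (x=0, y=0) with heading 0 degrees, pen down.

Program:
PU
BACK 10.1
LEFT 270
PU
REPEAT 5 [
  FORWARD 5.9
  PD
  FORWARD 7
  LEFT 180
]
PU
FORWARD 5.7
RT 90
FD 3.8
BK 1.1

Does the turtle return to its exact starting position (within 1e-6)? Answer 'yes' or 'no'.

Answer: no

Derivation:
Executing turtle program step by step:
Start: pos=(0,0), heading=0, pen down
PU: pen up
BK 10.1: (0,0) -> (-10.1,0) [heading=0, move]
LT 270: heading 0 -> 270
PU: pen up
REPEAT 5 [
  -- iteration 1/5 --
  FD 5.9: (-10.1,0) -> (-10.1,-5.9) [heading=270, move]
  PD: pen down
  FD 7: (-10.1,-5.9) -> (-10.1,-12.9) [heading=270, draw]
  LT 180: heading 270 -> 90
  -- iteration 2/5 --
  FD 5.9: (-10.1,-12.9) -> (-10.1,-7) [heading=90, draw]
  PD: pen down
  FD 7: (-10.1,-7) -> (-10.1,0) [heading=90, draw]
  LT 180: heading 90 -> 270
  -- iteration 3/5 --
  FD 5.9: (-10.1,0) -> (-10.1,-5.9) [heading=270, draw]
  PD: pen down
  FD 7: (-10.1,-5.9) -> (-10.1,-12.9) [heading=270, draw]
  LT 180: heading 270 -> 90
  -- iteration 4/5 --
  FD 5.9: (-10.1,-12.9) -> (-10.1,-7) [heading=90, draw]
  PD: pen down
  FD 7: (-10.1,-7) -> (-10.1,0) [heading=90, draw]
  LT 180: heading 90 -> 270
  -- iteration 5/5 --
  FD 5.9: (-10.1,0) -> (-10.1,-5.9) [heading=270, draw]
  PD: pen down
  FD 7: (-10.1,-5.9) -> (-10.1,-12.9) [heading=270, draw]
  LT 180: heading 270 -> 90
]
PU: pen up
FD 5.7: (-10.1,-12.9) -> (-10.1,-7.2) [heading=90, move]
RT 90: heading 90 -> 0
FD 3.8: (-10.1,-7.2) -> (-6.3,-7.2) [heading=0, move]
BK 1.1: (-6.3,-7.2) -> (-7.4,-7.2) [heading=0, move]
Final: pos=(-7.4,-7.2), heading=0, 9 segment(s) drawn

Start position: (0, 0)
Final position: (-7.4, -7.2)
Distance = 10.325; >= 1e-6 -> NOT closed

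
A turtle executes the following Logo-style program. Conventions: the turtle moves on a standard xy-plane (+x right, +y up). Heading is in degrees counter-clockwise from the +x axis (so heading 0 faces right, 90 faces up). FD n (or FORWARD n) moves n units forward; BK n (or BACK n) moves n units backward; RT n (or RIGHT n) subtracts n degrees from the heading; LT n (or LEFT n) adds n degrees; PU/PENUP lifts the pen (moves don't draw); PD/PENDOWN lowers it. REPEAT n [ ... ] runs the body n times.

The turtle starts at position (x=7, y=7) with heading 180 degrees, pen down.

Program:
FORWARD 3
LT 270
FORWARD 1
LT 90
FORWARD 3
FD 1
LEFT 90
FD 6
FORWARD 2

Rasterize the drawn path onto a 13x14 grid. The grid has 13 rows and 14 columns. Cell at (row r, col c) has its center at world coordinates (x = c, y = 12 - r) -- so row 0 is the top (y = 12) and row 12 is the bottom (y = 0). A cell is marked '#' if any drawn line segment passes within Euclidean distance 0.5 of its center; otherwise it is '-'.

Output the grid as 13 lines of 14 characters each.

Answer: --------------
--------------
--------------
--------------
#####---------
#---####------
#-------------
#-------------
#-------------
#-------------
#-------------
#-------------
#-------------

Derivation:
Segment 0: (7,7) -> (4,7)
Segment 1: (4,7) -> (4,8)
Segment 2: (4,8) -> (1,8)
Segment 3: (1,8) -> (0,8)
Segment 4: (0,8) -> (-0,2)
Segment 5: (-0,2) -> (-0,0)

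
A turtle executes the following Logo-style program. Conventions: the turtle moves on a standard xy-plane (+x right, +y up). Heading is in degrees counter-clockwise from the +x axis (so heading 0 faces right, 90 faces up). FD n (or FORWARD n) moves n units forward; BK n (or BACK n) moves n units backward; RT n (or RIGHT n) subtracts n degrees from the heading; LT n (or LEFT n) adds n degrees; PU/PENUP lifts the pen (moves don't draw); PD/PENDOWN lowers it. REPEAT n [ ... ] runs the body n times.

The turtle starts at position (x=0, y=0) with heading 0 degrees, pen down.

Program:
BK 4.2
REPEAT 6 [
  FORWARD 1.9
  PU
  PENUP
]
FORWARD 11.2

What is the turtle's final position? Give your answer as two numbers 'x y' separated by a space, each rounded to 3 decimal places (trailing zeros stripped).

Executing turtle program step by step:
Start: pos=(0,0), heading=0, pen down
BK 4.2: (0,0) -> (-4.2,0) [heading=0, draw]
REPEAT 6 [
  -- iteration 1/6 --
  FD 1.9: (-4.2,0) -> (-2.3,0) [heading=0, draw]
  PU: pen up
  PU: pen up
  -- iteration 2/6 --
  FD 1.9: (-2.3,0) -> (-0.4,0) [heading=0, move]
  PU: pen up
  PU: pen up
  -- iteration 3/6 --
  FD 1.9: (-0.4,0) -> (1.5,0) [heading=0, move]
  PU: pen up
  PU: pen up
  -- iteration 4/6 --
  FD 1.9: (1.5,0) -> (3.4,0) [heading=0, move]
  PU: pen up
  PU: pen up
  -- iteration 5/6 --
  FD 1.9: (3.4,0) -> (5.3,0) [heading=0, move]
  PU: pen up
  PU: pen up
  -- iteration 6/6 --
  FD 1.9: (5.3,0) -> (7.2,0) [heading=0, move]
  PU: pen up
  PU: pen up
]
FD 11.2: (7.2,0) -> (18.4,0) [heading=0, move]
Final: pos=(18.4,0), heading=0, 2 segment(s) drawn

Answer: 18.4 0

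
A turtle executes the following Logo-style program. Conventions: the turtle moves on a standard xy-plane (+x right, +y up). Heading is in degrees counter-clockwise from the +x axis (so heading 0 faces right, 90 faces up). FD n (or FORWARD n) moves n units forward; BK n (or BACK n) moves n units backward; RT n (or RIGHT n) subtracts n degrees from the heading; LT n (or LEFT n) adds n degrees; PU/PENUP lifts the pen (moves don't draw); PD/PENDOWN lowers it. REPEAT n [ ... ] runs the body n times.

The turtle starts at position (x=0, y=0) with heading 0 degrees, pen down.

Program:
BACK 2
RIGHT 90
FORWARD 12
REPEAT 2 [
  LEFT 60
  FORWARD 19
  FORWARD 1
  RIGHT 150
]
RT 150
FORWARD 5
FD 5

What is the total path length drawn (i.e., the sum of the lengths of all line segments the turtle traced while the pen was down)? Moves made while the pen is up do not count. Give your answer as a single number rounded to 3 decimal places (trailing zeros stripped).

Answer: 64

Derivation:
Executing turtle program step by step:
Start: pos=(0,0), heading=0, pen down
BK 2: (0,0) -> (-2,0) [heading=0, draw]
RT 90: heading 0 -> 270
FD 12: (-2,0) -> (-2,-12) [heading=270, draw]
REPEAT 2 [
  -- iteration 1/2 --
  LT 60: heading 270 -> 330
  FD 19: (-2,-12) -> (14.454,-21.5) [heading=330, draw]
  FD 1: (14.454,-21.5) -> (15.321,-22) [heading=330, draw]
  RT 150: heading 330 -> 180
  -- iteration 2/2 --
  LT 60: heading 180 -> 240
  FD 19: (15.321,-22) -> (5.821,-38.454) [heading=240, draw]
  FD 1: (5.821,-38.454) -> (5.321,-39.321) [heading=240, draw]
  RT 150: heading 240 -> 90
]
RT 150: heading 90 -> 300
FD 5: (5.321,-39.321) -> (7.821,-43.651) [heading=300, draw]
FD 5: (7.821,-43.651) -> (10.321,-47.981) [heading=300, draw]
Final: pos=(10.321,-47.981), heading=300, 8 segment(s) drawn

Segment lengths:
  seg 1: (0,0) -> (-2,0), length = 2
  seg 2: (-2,0) -> (-2,-12), length = 12
  seg 3: (-2,-12) -> (14.454,-21.5), length = 19
  seg 4: (14.454,-21.5) -> (15.321,-22), length = 1
  seg 5: (15.321,-22) -> (5.821,-38.454), length = 19
  seg 6: (5.821,-38.454) -> (5.321,-39.321), length = 1
  seg 7: (5.321,-39.321) -> (7.821,-43.651), length = 5
  seg 8: (7.821,-43.651) -> (10.321,-47.981), length = 5
Total = 64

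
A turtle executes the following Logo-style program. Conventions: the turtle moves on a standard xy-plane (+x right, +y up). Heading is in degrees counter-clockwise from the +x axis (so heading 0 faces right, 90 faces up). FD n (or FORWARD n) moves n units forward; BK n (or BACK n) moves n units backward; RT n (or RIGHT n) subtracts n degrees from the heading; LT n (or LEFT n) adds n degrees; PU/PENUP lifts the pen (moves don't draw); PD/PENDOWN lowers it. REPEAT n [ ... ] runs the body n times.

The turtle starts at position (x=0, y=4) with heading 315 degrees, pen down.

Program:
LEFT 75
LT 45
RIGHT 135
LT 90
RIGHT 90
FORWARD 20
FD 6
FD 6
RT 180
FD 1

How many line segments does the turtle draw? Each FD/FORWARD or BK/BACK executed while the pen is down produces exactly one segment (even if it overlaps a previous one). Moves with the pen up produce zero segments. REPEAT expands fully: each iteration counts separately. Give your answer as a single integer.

Executing turtle program step by step:
Start: pos=(0,4), heading=315, pen down
LT 75: heading 315 -> 30
LT 45: heading 30 -> 75
RT 135: heading 75 -> 300
LT 90: heading 300 -> 30
RT 90: heading 30 -> 300
FD 20: (0,4) -> (10,-13.321) [heading=300, draw]
FD 6: (10,-13.321) -> (13,-18.517) [heading=300, draw]
FD 6: (13,-18.517) -> (16,-23.713) [heading=300, draw]
RT 180: heading 300 -> 120
FD 1: (16,-23.713) -> (15.5,-22.847) [heading=120, draw]
Final: pos=(15.5,-22.847), heading=120, 4 segment(s) drawn
Segments drawn: 4

Answer: 4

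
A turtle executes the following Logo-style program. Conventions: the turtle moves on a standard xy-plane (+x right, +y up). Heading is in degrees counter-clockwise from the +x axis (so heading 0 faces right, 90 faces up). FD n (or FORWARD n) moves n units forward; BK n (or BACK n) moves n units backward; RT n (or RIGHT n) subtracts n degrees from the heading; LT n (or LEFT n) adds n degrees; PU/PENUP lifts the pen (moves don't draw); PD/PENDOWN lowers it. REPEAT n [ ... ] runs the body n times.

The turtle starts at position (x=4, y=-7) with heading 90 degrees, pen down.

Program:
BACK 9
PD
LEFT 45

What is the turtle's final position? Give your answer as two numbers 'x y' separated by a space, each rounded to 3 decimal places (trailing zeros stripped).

Executing turtle program step by step:
Start: pos=(4,-7), heading=90, pen down
BK 9: (4,-7) -> (4,-16) [heading=90, draw]
PD: pen down
LT 45: heading 90 -> 135
Final: pos=(4,-16), heading=135, 1 segment(s) drawn

Answer: 4 -16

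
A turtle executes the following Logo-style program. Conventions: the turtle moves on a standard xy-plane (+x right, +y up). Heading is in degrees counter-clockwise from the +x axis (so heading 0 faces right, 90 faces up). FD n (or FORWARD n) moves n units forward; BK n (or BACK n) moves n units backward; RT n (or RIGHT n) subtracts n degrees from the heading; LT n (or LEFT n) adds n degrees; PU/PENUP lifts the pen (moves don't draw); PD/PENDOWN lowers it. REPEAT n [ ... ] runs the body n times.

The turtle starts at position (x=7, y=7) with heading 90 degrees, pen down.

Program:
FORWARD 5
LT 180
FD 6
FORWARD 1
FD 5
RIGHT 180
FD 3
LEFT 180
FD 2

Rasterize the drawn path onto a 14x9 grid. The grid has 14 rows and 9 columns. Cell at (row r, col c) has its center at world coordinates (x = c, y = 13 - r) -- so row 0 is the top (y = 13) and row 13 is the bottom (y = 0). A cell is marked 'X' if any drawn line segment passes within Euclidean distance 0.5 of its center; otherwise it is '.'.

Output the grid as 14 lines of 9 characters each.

Answer: .........
.......X.
.......X.
.......X.
.......X.
.......X.
.......X.
.......X.
.......X.
.......X.
.......X.
.......X.
.......X.
.......X.

Derivation:
Segment 0: (7,7) -> (7,12)
Segment 1: (7,12) -> (7,6)
Segment 2: (7,6) -> (7,5)
Segment 3: (7,5) -> (7,0)
Segment 4: (7,0) -> (7,3)
Segment 5: (7,3) -> (7,1)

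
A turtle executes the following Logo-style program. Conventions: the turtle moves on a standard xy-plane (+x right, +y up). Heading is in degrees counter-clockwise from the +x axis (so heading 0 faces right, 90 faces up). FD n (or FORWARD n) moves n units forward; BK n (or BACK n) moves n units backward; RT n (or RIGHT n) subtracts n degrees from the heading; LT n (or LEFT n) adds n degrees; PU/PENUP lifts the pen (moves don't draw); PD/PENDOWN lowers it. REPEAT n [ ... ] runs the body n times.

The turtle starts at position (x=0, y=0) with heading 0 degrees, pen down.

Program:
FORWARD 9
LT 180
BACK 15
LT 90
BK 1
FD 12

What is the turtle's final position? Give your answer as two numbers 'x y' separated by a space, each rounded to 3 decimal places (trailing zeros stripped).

Answer: 24 -11

Derivation:
Executing turtle program step by step:
Start: pos=(0,0), heading=0, pen down
FD 9: (0,0) -> (9,0) [heading=0, draw]
LT 180: heading 0 -> 180
BK 15: (9,0) -> (24,0) [heading=180, draw]
LT 90: heading 180 -> 270
BK 1: (24,0) -> (24,1) [heading=270, draw]
FD 12: (24,1) -> (24,-11) [heading=270, draw]
Final: pos=(24,-11), heading=270, 4 segment(s) drawn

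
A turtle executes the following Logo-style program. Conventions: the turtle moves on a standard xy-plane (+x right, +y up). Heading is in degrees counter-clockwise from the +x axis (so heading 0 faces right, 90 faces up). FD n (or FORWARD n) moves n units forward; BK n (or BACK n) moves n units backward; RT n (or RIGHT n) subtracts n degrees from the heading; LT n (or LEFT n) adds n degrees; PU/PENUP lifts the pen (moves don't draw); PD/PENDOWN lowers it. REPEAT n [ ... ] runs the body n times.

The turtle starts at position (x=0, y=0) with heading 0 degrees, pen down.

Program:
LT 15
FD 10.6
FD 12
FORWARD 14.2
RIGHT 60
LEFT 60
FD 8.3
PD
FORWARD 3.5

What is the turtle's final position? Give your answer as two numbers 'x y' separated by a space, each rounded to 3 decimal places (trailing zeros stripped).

Answer: 46.944 12.579

Derivation:
Executing turtle program step by step:
Start: pos=(0,0), heading=0, pen down
LT 15: heading 0 -> 15
FD 10.6: (0,0) -> (10.239,2.743) [heading=15, draw]
FD 12: (10.239,2.743) -> (21.83,5.849) [heading=15, draw]
FD 14.2: (21.83,5.849) -> (35.546,9.525) [heading=15, draw]
RT 60: heading 15 -> 315
LT 60: heading 315 -> 15
FD 8.3: (35.546,9.525) -> (43.563,11.673) [heading=15, draw]
PD: pen down
FD 3.5: (43.563,11.673) -> (46.944,12.579) [heading=15, draw]
Final: pos=(46.944,12.579), heading=15, 5 segment(s) drawn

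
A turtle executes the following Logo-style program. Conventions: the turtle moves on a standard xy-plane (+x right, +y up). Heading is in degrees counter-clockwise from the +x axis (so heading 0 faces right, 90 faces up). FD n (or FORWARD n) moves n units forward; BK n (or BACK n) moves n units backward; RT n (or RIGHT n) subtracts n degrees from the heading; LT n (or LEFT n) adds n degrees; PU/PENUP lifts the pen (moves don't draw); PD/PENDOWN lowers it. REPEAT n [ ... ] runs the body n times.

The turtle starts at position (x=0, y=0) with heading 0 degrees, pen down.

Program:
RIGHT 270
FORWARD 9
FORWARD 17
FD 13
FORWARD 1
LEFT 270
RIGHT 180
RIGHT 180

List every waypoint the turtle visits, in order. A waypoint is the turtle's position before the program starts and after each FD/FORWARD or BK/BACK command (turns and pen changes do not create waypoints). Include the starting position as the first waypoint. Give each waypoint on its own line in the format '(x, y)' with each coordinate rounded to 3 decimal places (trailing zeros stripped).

Executing turtle program step by step:
Start: pos=(0,0), heading=0, pen down
RT 270: heading 0 -> 90
FD 9: (0,0) -> (0,9) [heading=90, draw]
FD 17: (0,9) -> (0,26) [heading=90, draw]
FD 13: (0,26) -> (0,39) [heading=90, draw]
FD 1: (0,39) -> (0,40) [heading=90, draw]
LT 270: heading 90 -> 0
RT 180: heading 0 -> 180
RT 180: heading 180 -> 0
Final: pos=(0,40), heading=0, 4 segment(s) drawn
Waypoints (5 total):
(0, 0)
(0, 9)
(0, 26)
(0, 39)
(0, 40)

Answer: (0, 0)
(0, 9)
(0, 26)
(0, 39)
(0, 40)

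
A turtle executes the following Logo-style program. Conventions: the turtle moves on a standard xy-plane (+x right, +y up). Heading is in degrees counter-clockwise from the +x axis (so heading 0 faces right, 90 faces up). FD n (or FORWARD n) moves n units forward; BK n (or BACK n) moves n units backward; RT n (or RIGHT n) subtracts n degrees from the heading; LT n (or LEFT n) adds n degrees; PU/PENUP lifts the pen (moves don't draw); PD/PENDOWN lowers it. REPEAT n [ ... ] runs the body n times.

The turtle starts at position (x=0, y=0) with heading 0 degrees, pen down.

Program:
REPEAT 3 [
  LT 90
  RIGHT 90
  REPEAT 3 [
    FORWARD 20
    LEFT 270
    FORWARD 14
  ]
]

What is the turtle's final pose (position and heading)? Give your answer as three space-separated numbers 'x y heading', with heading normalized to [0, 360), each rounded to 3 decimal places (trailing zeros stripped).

Answer: 20 -14 270

Derivation:
Executing turtle program step by step:
Start: pos=(0,0), heading=0, pen down
REPEAT 3 [
  -- iteration 1/3 --
  LT 90: heading 0 -> 90
  RT 90: heading 90 -> 0
  REPEAT 3 [
    -- iteration 1/3 --
    FD 20: (0,0) -> (20,0) [heading=0, draw]
    LT 270: heading 0 -> 270
    FD 14: (20,0) -> (20,-14) [heading=270, draw]
    -- iteration 2/3 --
    FD 20: (20,-14) -> (20,-34) [heading=270, draw]
    LT 270: heading 270 -> 180
    FD 14: (20,-34) -> (6,-34) [heading=180, draw]
    -- iteration 3/3 --
    FD 20: (6,-34) -> (-14,-34) [heading=180, draw]
    LT 270: heading 180 -> 90
    FD 14: (-14,-34) -> (-14,-20) [heading=90, draw]
  ]
  -- iteration 2/3 --
  LT 90: heading 90 -> 180
  RT 90: heading 180 -> 90
  REPEAT 3 [
    -- iteration 1/3 --
    FD 20: (-14,-20) -> (-14,0) [heading=90, draw]
    LT 270: heading 90 -> 0
    FD 14: (-14,0) -> (0,0) [heading=0, draw]
    -- iteration 2/3 --
    FD 20: (0,0) -> (20,0) [heading=0, draw]
    LT 270: heading 0 -> 270
    FD 14: (20,0) -> (20,-14) [heading=270, draw]
    -- iteration 3/3 --
    FD 20: (20,-14) -> (20,-34) [heading=270, draw]
    LT 270: heading 270 -> 180
    FD 14: (20,-34) -> (6,-34) [heading=180, draw]
  ]
  -- iteration 3/3 --
  LT 90: heading 180 -> 270
  RT 90: heading 270 -> 180
  REPEAT 3 [
    -- iteration 1/3 --
    FD 20: (6,-34) -> (-14,-34) [heading=180, draw]
    LT 270: heading 180 -> 90
    FD 14: (-14,-34) -> (-14,-20) [heading=90, draw]
    -- iteration 2/3 --
    FD 20: (-14,-20) -> (-14,0) [heading=90, draw]
    LT 270: heading 90 -> 0
    FD 14: (-14,0) -> (0,0) [heading=0, draw]
    -- iteration 3/3 --
    FD 20: (0,0) -> (20,0) [heading=0, draw]
    LT 270: heading 0 -> 270
    FD 14: (20,0) -> (20,-14) [heading=270, draw]
  ]
]
Final: pos=(20,-14), heading=270, 18 segment(s) drawn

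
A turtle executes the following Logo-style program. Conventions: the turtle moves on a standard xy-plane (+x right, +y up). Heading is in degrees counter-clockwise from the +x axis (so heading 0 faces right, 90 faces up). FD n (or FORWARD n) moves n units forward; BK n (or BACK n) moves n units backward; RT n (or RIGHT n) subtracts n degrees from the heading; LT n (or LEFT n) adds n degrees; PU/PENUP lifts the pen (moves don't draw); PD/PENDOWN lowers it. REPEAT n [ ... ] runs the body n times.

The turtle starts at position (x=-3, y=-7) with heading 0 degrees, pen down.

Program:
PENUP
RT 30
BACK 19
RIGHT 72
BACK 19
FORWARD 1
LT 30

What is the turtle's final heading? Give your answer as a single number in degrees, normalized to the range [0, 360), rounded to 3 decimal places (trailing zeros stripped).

Executing turtle program step by step:
Start: pos=(-3,-7), heading=0, pen down
PU: pen up
RT 30: heading 0 -> 330
BK 19: (-3,-7) -> (-19.454,2.5) [heading=330, move]
RT 72: heading 330 -> 258
BK 19: (-19.454,2.5) -> (-15.504,21.085) [heading=258, move]
FD 1: (-15.504,21.085) -> (-15.712,20.107) [heading=258, move]
LT 30: heading 258 -> 288
Final: pos=(-15.712,20.107), heading=288, 0 segment(s) drawn

Answer: 288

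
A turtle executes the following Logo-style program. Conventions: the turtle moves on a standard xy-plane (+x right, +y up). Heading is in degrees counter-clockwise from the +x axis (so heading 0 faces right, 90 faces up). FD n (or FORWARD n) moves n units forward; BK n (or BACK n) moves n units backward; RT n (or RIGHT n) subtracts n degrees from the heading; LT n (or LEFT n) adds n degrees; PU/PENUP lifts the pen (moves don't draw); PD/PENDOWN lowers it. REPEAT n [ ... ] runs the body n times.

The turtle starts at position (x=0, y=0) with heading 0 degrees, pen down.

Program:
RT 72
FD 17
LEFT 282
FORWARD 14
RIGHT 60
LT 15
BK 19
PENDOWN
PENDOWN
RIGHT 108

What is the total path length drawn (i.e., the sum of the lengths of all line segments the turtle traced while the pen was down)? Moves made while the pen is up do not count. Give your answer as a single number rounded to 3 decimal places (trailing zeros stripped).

Answer: 50

Derivation:
Executing turtle program step by step:
Start: pos=(0,0), heading=0, pen down
RT 72: heading 0 -> 288
FD 17: (0,0) -> (5.253,-16.168) [heading=288, draw]
LT 282: heading 288 -> 210
FD 14: (5.253,-16.168) -> (-6.871,-23.168) [heading=210, draw]
RT 60: heading 210 -> 150
LT 15: heading 150 -> 165
BK 19: (-6.871,-23.168) -> (11.482,-28.086) [heading=165, draw]
PD: pen down
PD: pen down
RT 108: heading 165 -> 57
Final: pos=(11.482,-28.086), heading=57, 3 segment(s) drawn

Segment lengths:
  seg 1: (0,0) -> (5.253,-16.168), length = 17
  seg 2: (5.253,-16.168) -> (-6.871,-23.168), length = 14
  seg 3: (-6.871,-23.168) -> (11.482,-28.086), length = 19
Total = 50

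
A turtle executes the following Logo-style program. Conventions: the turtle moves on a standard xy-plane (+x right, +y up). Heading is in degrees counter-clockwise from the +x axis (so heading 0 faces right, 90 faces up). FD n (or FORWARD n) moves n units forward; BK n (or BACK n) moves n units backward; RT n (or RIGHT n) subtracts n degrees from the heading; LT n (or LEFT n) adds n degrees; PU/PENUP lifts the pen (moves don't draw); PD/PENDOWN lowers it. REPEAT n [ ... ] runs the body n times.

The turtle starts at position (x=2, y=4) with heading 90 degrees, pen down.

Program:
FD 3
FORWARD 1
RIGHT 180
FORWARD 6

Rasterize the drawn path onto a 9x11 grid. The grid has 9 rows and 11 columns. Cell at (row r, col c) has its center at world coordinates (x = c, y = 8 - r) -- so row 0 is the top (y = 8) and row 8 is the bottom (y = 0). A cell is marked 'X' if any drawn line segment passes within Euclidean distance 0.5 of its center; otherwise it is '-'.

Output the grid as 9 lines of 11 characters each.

Segment 0: (2,4) -> (2,7)
Segment 1: (2,7) -> (2,8)
Segment 2: (2,8) -> (2,2)

Answer: --X--------
--X--------
--X--------
--X--------
--X--------
--X--------
--X--------
-----------
-----------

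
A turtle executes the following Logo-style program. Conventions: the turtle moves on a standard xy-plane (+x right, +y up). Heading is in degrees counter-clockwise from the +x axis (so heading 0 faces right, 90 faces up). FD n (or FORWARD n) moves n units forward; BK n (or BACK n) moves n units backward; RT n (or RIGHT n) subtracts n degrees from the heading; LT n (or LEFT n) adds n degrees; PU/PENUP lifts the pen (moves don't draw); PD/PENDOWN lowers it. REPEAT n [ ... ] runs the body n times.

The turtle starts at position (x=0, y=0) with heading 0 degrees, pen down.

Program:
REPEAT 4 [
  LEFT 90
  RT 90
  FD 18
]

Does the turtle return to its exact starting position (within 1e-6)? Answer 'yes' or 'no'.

Answer: no

Derivation:
Executing turtle program step by step:
Start: pos=(0,0), heading=0, pen down
REPEAT 4 [
  -- iteration 1/4 --
  LT 90: heading 0 -> 90
  RT 90: heading 90 -> 0
  FD 18: (0,0) -> (18,0) [heading=0, draw]
  -- iteration 2/4 --
  LT 90: heading 0 -> 90
  RT 90: heading 90 -> 0
  FD 18: (18,0) -> (36,0) [heading=0, draw]
  -- iteration 3/4 --
  LT 90: heading 0 -> 90
  RT 90: heading 90 -> 0
  FD 18: (36,0) -> (54,0) [heading=0, draw]
  -- iteration 4/4 --
  LT 90: heading 0 -> 90
  RT 90: heading 90 -> 0
  FD 18: (54,0) -> (72,0) [heading=0, draw]
]
Final: pos=(72,0), heading=0, 4 segment(s) drawn

Start position: (0, 0)
Final position: (72, 0)
Distance = 72; >= 1e-6 -> NOT closed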